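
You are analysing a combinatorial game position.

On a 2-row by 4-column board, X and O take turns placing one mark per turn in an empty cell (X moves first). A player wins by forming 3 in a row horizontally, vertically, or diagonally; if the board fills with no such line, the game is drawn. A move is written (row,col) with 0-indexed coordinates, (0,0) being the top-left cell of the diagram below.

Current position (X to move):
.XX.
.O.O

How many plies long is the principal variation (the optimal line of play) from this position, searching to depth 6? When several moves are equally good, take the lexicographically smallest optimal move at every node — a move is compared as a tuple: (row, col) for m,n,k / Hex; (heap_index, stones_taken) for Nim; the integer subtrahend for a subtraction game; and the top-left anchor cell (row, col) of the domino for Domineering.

PV length from [.XX./.O.O]: 1 ply

ply 1, X at .XX./.O.O | (0,0)=+1→XXX./.O.O*; (0,3)=+1→.XXX/.O.O; (1,0)=-1→.XX./XO.O; (1,2)=+1→.XX./.OXO
ply 2: XXX./.O.O is terminal -1 (O); from .XX./.O.O depth 6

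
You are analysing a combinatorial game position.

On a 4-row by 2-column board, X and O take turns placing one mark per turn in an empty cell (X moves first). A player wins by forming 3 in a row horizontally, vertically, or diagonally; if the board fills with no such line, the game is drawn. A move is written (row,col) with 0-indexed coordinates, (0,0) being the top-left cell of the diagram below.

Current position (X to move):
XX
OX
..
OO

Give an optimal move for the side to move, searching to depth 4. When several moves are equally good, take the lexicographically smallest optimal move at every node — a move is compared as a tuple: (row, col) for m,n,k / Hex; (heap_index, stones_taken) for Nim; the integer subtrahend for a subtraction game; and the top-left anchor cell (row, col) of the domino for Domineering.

p1 X@[XX/OX/../OO]: (2,0)[XX/OX/X./OO]+0 (2,1)[XX/OX/.X/OO]+1*
p2 O@[XX/OX/.X/OO] terminal -1; root [XX/OX/../OO] d4

X's best at [XX/OX/../OO]: (2,1)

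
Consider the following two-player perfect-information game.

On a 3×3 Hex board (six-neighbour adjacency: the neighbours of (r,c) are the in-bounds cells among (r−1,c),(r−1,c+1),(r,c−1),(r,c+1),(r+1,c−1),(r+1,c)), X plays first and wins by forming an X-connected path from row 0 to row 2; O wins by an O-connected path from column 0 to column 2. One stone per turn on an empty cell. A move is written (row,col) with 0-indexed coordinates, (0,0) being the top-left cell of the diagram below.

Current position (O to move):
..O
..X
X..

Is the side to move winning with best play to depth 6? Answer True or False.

ply 1, O at ..O/..X/X.. | (0,0)=-1→O.O/..X/X..; (0,1)=+1→.OO/..X/X..*; (1,0)=+1→..O/O.X/X..; (1,1)=-1→..O/.OX/X..; (2,1)=-1→..O/..X/XO.; (2,2)=-1→..O/..X/X.O
ply 2, X at .OO/..X/X.. | (0,0)=-1→XOO/..X/X..*; (1,0)=-1→.OO/X.X/X..; (1,1)=-1→.OO/.XX/X..; (2,1)=-1→.OO/..X/XX.; (2,2)=-1→.OO/..X/X.X
ply 3, O at XOO/..X/X.. | (1,0)=+1→XOO/O.X/X..*; (1,1)=-1→XOO/.OX/X..; (2,1)=-1→XOO/..X/XO.; (2,2)=-1→XOO/..X/X.O
ply 4: XOO/O.X/X.. is terminal -1 (X); from ..O/..X/X.. depth 6

O winning at [..O/..X/X..]: True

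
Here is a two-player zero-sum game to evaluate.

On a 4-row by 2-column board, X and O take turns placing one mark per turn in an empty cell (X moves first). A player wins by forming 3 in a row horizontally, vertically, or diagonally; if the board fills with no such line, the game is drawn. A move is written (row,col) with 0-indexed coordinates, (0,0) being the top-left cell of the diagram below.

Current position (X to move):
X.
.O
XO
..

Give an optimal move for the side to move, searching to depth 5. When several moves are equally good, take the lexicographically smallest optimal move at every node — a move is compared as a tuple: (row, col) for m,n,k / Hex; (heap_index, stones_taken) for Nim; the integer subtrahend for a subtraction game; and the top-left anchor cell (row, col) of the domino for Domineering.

[X./.O/XO/..] X move#1: (0,1):-1/XX/.O/XO/.., (1,0):+1/X./XO/XO/..*, (3,0):-1/X./.O/XO/X., (3,1):-1/X./.O/XO/.X
[X./XO/XO/..] end (terminal -1, O#2); searched X./.O/XO/.. to 5

X's best at [X./.O/XO/..]: (1,0)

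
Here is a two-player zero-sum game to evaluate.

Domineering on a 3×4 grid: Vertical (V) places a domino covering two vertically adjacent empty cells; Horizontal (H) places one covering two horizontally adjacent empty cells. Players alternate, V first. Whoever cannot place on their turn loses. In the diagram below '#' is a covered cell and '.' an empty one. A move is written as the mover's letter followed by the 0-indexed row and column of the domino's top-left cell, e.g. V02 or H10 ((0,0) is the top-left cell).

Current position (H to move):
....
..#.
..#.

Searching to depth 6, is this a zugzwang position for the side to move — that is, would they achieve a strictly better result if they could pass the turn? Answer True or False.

zugzwang(..../..#./..#., H) = False

p1 H@[..../..#./..#.]: H00[##../..#./..#.]-1 H01[.##./..#./..#.]-1 H02[..##/..#./..#.]-1 H10[..../###./..#.]+1* H20[..../..#./###.]-1
p2 V@[..../###./..#.]: V03[...#/####/..#.]-1* V13[..../####/..##]-1
p3 H@[...#/####/..#.]: H00[##.#/####/..#.]+1* H01[.###/####/..#.]+1 H20[...#/####/###.]+1
p4 V@[##.#/####/..#.] terminal -1; root [..../..#./..#.] d6
if H skipped the turn, V would face:
~ p1 V@[..../..#./..#.]: V00[#.../#.#./..#.]+1* V01[.#../.##./..#.]+1 V03[...#/..##/..#.]-1 V10[..../#.#./#.#.]+1 V11[..../.##./.##.]+1 V13[..../..##/..##]-1
~ p2 H@[#.../#.#./..#.]: H01[###./#.#./..#.]-1* H02[#.##/#.#./..#.]-1 H20[#.../#.#./###.]-1
~ p3 V@[###./#.#./..#.]: V03[####/#.##/..#.]-1 V11[###./###./.##.]+1* V13[###./#.##/..##]-1
~ p4 H@[###./###./.##.] terminal -1; root [..../..#./..#.] d6
compare (H): move=+1 vs pass=-1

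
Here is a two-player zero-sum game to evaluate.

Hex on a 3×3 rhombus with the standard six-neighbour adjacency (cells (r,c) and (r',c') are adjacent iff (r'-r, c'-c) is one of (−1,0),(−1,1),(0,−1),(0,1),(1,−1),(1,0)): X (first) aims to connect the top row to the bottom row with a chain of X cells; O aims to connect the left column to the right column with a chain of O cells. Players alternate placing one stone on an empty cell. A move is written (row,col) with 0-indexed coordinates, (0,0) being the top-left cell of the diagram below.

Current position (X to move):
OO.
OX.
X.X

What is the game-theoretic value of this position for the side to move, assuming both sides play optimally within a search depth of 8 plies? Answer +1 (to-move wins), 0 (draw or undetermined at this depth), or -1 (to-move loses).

value(OO./OX./X.X, X) = +1

p1 X@[OO./OX./X.X]: (0,2)[OOX/OX./X.X]+1* (1,2)[OO./OXX/X.X]-1 (2,1)[OO./OX./XXX]-1
p2 O@[OOX/OX./X.X] terminal -1; root [OO./OX./X.X] d8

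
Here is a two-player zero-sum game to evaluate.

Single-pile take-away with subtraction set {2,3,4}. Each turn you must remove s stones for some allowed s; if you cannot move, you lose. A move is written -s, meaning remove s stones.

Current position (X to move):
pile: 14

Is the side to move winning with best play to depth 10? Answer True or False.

[14] X move#1: -2:+1/12*, -3:-1/11, -4:-1/10
[12] O move#2: -2:-1/10*, -3:-1/9, -4:-1/8
[10] X move#3: -2:-1/8, -3:+1/7*, -4:+1/6
[7] O move#4: -2:-1/5*, -3:-1/4, -4:-1/3
[5] X move#5: -2:-1/3, -3:-1/2, -4:+1/1*
[1] end (terminal -1, O#6); searched 14 to 10

X winning at [14]: True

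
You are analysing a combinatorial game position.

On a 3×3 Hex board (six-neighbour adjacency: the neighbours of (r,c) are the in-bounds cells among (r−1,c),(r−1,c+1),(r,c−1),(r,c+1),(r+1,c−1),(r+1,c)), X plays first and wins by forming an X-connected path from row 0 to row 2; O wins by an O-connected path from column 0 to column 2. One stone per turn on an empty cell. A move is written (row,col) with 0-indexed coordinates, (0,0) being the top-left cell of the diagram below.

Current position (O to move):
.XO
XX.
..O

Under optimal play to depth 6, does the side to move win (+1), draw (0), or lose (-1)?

p1 O@[.XO/XX./..O]: (0,0)[OXO/XX./..O]-1* (1,2)[.XO/XXO/..O]-1 (2,0)[.XO/XX./O.O]-1 (2,1)[.XO/XX./.OO]-1
p2 X@[OXO/XX./..O]: (1,2)[OXO/XXX/..O]+1* (2,0)[OXO/XX./X.O]+1 (2,1)[OXO/XX./.XO]+1
p3 O@[OXO/XXX/..O]: (2,0)[OXO/XXX/O.O]-1* (2,1)[OXO/XXX/.OO]-1
p4 X@[OXO/XXX/O.O]: (2,1)[OXO/XXX/OXO]+1*
p5 O@[OXO/XXX/OXO] terminal -1; root [.XO/XX./..O] d6

value(.XO/XX./..O, O) = -1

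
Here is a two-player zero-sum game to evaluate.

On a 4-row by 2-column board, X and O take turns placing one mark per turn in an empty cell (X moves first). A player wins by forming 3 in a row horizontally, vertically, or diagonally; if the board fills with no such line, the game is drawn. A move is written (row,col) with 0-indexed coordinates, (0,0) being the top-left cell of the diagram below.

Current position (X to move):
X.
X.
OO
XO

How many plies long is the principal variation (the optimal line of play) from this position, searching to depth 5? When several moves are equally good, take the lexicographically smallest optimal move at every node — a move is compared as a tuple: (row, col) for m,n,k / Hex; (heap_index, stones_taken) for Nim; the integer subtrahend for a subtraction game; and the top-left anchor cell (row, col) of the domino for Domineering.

ply 1, X at X./X./OO/XO | (0,1)=-1→XX/X./OO/XO; (1,1)=+0→X./XX/OO/XO*
ply 2, O at X./XX/OO/XO | (0,1)=+0→XO/XX/OO/XO*
ply 3: XO/XX/OO/XO is terminal +0 (X); from X./X./OO/XO depth 5

PV length from [X./X./OO/XO]: 2 plies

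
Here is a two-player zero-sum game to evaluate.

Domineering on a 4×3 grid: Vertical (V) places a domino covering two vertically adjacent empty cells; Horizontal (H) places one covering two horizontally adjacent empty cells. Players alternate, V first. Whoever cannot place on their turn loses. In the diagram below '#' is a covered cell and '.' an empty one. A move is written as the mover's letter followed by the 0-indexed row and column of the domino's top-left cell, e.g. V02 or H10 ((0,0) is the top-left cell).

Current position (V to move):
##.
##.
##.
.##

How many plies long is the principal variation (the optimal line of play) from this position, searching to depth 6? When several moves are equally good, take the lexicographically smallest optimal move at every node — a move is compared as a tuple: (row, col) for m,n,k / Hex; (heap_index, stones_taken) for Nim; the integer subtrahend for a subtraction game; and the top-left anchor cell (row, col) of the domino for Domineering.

PV length from [##./##./##./.##]: 1 ply

p1 V@[##./##./##./.##]: V02[###/###/##./.##]+1* V12[##./###/###/.##]+1
p2 H@[###/###/##./.##] terminal -1; root [##./##./##./.##] d6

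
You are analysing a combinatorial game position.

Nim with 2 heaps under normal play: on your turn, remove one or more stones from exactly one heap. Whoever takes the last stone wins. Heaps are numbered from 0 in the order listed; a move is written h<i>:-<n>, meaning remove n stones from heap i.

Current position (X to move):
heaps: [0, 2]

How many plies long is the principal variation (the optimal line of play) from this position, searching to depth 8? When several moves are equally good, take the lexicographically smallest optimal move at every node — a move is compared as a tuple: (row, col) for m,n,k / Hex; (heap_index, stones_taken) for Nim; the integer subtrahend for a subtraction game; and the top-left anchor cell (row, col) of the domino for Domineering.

PV length from [(0,2)]: 1 ply

ply 1, X at (0,2) | h1:-1=-1→(0,1); h1:-2=+1→(0,0)*
ply 2: (0,0) is terminal -1 (O); from (0,2) depth 8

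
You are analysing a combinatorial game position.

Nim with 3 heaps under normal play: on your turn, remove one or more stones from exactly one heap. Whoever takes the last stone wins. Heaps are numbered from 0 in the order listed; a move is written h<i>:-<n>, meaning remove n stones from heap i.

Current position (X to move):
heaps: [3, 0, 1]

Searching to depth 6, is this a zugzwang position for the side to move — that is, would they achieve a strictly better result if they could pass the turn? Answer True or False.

ply 1, X at (3,0,1) | h0:-1=-1→(2,0,1); h0:-2=+1→(1,0,1)*; h0:-3=-1→(0,0,1); h2:-1=-1→(3,0,0)
ply 2, O at (1,0,1) | h0:-1=-1→(0,0,1)*; h2:-1=-1→(1,0,0)
ply 3, X at (0,0,1) | h2:-1=+1→(0,0,0)*
ply 4: (0,0,0) is terminal -1 (O); from (3,0,1) depth 6
pass branch (O moves first from the same position):
  | ply 1, O at (3,0,1) | h0:-1=-1→(2,0,1); h0:-2=+1→(1,0,1)*; h0:-3=-1→(0,0,1); h2:-1=-1→(3,0,0)
  | ply 2, X at (1,0,1) | h0:-1=-1→(0,0,1)*; h2:-1=-1→(1,0,0)
  | ply 3, O at (0,0,1) | h2:-1=+1→(0,0,0)*
  | ply 4: (0,0,0) is terminal -1 (X); from (3,0,1) depth 6
X moving scores +1; X passing scores -1

zugzwang((3,0,1), X) = False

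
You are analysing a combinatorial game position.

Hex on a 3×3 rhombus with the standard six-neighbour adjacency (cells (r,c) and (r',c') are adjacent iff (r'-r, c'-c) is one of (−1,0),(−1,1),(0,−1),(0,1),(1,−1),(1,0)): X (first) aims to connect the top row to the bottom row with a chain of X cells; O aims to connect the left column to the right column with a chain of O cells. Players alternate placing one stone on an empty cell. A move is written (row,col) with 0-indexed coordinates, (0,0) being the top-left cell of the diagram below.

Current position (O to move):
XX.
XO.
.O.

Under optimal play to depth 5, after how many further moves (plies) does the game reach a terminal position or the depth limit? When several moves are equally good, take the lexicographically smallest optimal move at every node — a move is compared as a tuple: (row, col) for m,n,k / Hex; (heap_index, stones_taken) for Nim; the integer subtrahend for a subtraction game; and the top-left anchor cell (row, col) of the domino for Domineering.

PV length from [XX./XO./.O.]: 3 plies

[XX./XO./.O.] O move#1: (0,2):-1/XXO/XO./.O., (1,2):-1/XX./XOO/.O., (2,0):+1/XX./XO./OO.*, (2,2):-1/XX./XO./.OO
[XX./XO./OO.] X move#2: (0,2):-1/XXX/XO./OO.*, (1,2):-1/XX./XOX/OO., (2,2):-1/XX./XO./OOX
[XXX/XO./OO.] O move#3: (1,2):+1/XXX/XOO/OO.*, (2,2):+1/XXX/XO./OOO
[XXX/XOO/OO.] end (terminal -1, X#4); searched XX./XO./.O. to 5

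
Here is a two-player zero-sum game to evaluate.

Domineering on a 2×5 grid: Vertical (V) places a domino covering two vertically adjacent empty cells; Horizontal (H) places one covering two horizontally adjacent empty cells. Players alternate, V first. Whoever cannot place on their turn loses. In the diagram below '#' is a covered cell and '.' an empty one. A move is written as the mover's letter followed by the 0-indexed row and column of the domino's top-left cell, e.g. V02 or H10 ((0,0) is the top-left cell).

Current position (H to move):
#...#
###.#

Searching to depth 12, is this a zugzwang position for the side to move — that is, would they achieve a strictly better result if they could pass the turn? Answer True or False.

zugzwang(#...#/###.#, H) = False

[#...#/###.#] H move#1: H01:-1/###.#/###.#, H02:+1/#.###/###.#*
[#.###/###.#] end (terminal -1, V#2); searched #...#/###.# to 12
suppose H passes — search the same position with V to move:
pass> [#...#/###.#] V move#1: V03:-1/#..##/#####*
pass> [#..##/#####] H move#2: H01:+1/#####/#####*
pass> [#####/#####] end (terminal -1, V#3); searched #...#/###.# to 12
for H: play +1, pass +1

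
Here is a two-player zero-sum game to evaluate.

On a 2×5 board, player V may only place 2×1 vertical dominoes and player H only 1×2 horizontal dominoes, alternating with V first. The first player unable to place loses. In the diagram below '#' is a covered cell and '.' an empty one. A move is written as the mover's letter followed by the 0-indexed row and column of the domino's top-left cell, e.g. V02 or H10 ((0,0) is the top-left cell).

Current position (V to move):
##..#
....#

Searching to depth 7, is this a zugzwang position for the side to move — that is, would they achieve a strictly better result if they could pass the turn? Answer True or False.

[##..#/....#] V move#1: V02:+1/###.#/..#.#*, V03:-1/##.##/...##
[###.#/..#.#] H move#2: H10:-1/###.#/###.#*
[###.#/###.#] V move#3: V03:+1/#####/#####*
[#####/#####] end (terminal -1, H#4); searched ##..#/....# to 7
pass branch (H moves first from the same position):
  | [##..#/....#] H move#1: H02:+1/#####/....#*, H10:-1/##..#/##..#, H11:-1/##..#/.##.#, H12:+1/##..#/..###
  | [#####/....#] end (terminal -1, V#2); searched ##..#/....# to 7
V moving scores +1; V passing scores -1

zugzwang(##..#/....#, V) = False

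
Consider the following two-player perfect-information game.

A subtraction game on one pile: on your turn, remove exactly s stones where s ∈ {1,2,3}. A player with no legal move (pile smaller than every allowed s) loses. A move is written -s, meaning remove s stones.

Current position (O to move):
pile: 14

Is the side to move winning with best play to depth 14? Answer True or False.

[14] O move#1: -1:-1/13, -2:+1/12*, -3:-1/11
[12] X move#2: -1:-1/11*, -2:-1/10, -3:-1/9
[11] O move#3: -1:-1/10, -2:-1/9, -3:+1/8*
[8] X move#4: -1:-1/7*, -2:-1/6, -3:-1/5
[7] O move#5: -1:-1/6, -2:-1/5, -3:+1/4*
[4] X move#6: -1:-1/3*, -2:-1/2, -3:-1/1
[3] O move#7: -1:-1/2, -2:-1/1, -3:+1/0*
[0] end (terminal -1, X#8); searched 14 to 14

O winning at [14]: True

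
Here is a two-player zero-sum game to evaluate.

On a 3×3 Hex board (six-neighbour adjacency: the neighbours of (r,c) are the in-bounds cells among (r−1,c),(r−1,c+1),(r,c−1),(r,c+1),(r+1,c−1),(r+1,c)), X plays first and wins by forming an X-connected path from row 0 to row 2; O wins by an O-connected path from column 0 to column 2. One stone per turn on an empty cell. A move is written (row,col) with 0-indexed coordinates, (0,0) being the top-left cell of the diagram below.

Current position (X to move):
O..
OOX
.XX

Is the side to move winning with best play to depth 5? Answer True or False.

X winning at [O../OOX/.XX]: True

ply 1, X at O../OOX/.XX | (0,1)=-1→OX./OOX/.XX; (0,2)=+1→O.X/OOX/.XX*; (2,0)=-1→O../OOX/XXX
ply 2: O.X/OOX/.XX is terminal -1 (O); from O../OOX/.XX depth 5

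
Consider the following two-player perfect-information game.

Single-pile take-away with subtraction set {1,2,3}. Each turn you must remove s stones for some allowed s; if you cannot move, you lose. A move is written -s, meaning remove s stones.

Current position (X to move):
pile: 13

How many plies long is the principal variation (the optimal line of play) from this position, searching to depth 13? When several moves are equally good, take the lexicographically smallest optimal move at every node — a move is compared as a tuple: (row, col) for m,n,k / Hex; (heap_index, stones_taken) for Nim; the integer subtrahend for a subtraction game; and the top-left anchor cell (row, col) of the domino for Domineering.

ply 1, X at 13 | -1=+1→12*; -2=-1→11; -3=-1→10
ply 2, O at 12 | -1=-1→11*; -2=-1→10; -3=-1→9
ply 3, X at 11 | -1=-1→10; -2=-1→9; -3=+1→8*
ply 4, O at 8 | -1=-1→7*; -2=-1→6; -3=-1→5
ply 5, X at 7 | -1=-1→6; -2=-1→5; -3=+1→4*
ply 6, O at 4 | -1=-1→3*; -2=-1→2; -3=-1→1
ply 7, X at 3 | -1=-1→2; -2=-1→1; -3=+1→0*
ply 8: 0 is terminal -1 (O); from 13 depth 13

PV length from [13]: 7 plies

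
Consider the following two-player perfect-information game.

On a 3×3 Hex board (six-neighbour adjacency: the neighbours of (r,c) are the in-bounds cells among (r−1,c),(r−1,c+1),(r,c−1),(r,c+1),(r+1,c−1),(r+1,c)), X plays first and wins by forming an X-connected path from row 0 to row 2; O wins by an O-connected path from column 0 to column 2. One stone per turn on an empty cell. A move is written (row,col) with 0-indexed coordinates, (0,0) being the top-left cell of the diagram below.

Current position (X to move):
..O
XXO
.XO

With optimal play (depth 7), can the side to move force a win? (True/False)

X winning at [..O/XXO/.XO]: True

ply 1, X at ..O/XXO/.XO | (0,0)=+1→X.O/XXO/.XO*; (0,1)=+1→.XO/XXO/.XO; (2,0)=+1→..O/XXO/XXO
ply 2: X.O/XXO/.XO is terminal -1 (O); from ..O/XXO/.XO depth 7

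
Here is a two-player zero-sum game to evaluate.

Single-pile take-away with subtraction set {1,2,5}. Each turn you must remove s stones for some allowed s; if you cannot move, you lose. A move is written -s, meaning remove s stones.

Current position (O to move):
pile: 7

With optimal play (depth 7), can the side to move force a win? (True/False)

[7] O move#1: -1:+1/6*, -2:-1/5, -5:-1/2
[6] X move#2: -1:-1/5*, -2:-1/4, -5:-1/1
[5] O move#3: -1:-1/4, -2:+1/3*, -5:+1/0
[3] X move#4: -1:-1/2*, -2:-1/1
[2] O move#5: -1:-1/1, -2:+1/0*
[0] end (terminal -1, X#6); searched 7 to 7

O winning at [7]: True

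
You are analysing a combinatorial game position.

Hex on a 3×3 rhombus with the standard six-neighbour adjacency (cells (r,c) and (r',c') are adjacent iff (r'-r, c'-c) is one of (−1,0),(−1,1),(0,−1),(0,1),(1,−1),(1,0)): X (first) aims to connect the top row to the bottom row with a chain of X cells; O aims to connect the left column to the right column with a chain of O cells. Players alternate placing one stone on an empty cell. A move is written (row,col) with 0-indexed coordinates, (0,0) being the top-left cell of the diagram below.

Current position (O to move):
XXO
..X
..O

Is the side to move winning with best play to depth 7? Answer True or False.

p1 O@[XXO/..X/..O]: (1,0)[XXO/O.X/..O]-1 (1,1)[XXO/.OX/..O]+1* (2,0)[XXO/..X/O.O]+1 (2,1)[XXO/..X/.OO]-1
p2 X@[XXO/.OX/..O]: (1,0)[XXO/XOX/..O]-1* (2,0)[XXO/.OX/X.O]-1 (2,1)[XXO/.OX/.XO]-1
p3 O@[XXO/XOX/..O]: (2,0)[XXO/XOX/O.O]+1* (2,1)[XXO/XOX/.OO]-1
p4 X@[XXO/XOX/O.O] terminal -1; root [XXO/..X/..O] d7

O winning at [XXO/..X/..O]: True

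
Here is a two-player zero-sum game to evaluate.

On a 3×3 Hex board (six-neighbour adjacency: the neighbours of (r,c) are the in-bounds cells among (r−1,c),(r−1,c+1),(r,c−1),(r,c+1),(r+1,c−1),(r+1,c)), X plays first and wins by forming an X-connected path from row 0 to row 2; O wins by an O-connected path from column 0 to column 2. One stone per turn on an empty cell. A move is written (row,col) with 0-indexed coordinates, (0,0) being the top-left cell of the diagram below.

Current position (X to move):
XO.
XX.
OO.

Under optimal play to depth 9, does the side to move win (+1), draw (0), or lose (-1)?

value(XO./XX./OO., X) = -1

[XO./XX./OO.] X move#1: (0,2):-1/XOX/XX./OO.*, (1,2):-1/XO./XXX/OO., (2,2):-1/XO./XX./OOX
[XOX/XX./OO.] O move#2: (1,2):+1/XOX/XXO/OO.*, (2,2):+1/XOX/XX./OOO
[XOX/XXO/OO.] end (terminal -1, X#3); searched XO./XX./OO. to 9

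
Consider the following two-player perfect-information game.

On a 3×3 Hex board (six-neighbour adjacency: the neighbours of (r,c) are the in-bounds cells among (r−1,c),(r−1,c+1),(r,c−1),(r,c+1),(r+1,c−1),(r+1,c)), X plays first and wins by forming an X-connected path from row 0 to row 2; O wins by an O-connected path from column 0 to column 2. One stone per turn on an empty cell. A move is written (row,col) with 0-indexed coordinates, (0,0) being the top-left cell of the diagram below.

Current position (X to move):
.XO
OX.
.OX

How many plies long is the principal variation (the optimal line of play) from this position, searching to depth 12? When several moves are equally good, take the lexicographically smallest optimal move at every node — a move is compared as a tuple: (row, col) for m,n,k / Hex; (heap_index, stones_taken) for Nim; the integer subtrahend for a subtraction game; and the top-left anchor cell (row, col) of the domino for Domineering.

p1 X@[.XO/OX./.OX]: (0,0)[XXO/OX./.OX]+1* (1,2)[.XO/OXX/.OX]+1 (2,0)[.XO/OX./XOX]+1
p2 O@[XXO/OX./.OX]: (1,2)[XXO/OXO/.OX]-1* (2,0)[XXO/OX./OOX]-1
p3 X@[XXO/OXO/.OX]: (2,0)[XXO/OXO/XOX]+1*
p4 O@[XXO/OXO/XOX] terminal -1; root [.XO/OX./.OX] d12

PV length from [.XO/OX./.OX]: 3 plies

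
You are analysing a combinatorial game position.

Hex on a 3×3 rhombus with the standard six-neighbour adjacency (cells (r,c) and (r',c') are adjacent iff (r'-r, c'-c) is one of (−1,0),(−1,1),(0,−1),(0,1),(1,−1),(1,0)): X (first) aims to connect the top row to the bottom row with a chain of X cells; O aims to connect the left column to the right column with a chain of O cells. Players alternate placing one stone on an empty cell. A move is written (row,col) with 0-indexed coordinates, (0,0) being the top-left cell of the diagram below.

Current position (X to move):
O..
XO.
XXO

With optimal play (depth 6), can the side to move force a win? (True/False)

X winning at [O../XO./XXO]: True

p1 X@[O../XO./XXO]: (0,1)[OX./XO./XXO]+1* (0,2)[O.X/XO./XXO]+1 (1,2)[O../XOX/XXO]+1
p2 O@[OX./XO./XXO] terminal -1; root [O../XO./XXO] d6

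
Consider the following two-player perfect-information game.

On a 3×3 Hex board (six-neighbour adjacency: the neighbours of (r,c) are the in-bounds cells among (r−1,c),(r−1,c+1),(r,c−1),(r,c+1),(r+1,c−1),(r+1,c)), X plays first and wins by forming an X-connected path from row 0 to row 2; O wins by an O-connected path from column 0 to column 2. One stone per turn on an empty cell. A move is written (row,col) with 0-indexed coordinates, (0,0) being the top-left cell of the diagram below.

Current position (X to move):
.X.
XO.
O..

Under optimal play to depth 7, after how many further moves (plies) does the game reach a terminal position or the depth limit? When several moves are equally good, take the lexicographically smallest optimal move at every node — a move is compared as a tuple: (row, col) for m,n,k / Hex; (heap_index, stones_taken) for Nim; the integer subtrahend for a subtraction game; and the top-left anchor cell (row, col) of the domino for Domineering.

[.X./XO./O..] X move#1: (0,0):-1/XX./XO./O..*, (0,2):-1/.XX/XO./O.., (1,2):-1/.X./XOX/O.., (2,1):-1/.X./XO./OX., (2,2):-1/.X./XO./O.X
[XX./XO./O..] O move#2: (0,2):+1/XXO/XO./O..*, (1,2):+1/XX./XOO/O.., (2,1):+1/XX./XO./OO., (2,2):+1/XX./XO./O.O
[XXO/XO./O..] end (terminal -1, X#3); searched .X./XO./O.. to 7

PV length from [.X./XO./O..]: 2 plies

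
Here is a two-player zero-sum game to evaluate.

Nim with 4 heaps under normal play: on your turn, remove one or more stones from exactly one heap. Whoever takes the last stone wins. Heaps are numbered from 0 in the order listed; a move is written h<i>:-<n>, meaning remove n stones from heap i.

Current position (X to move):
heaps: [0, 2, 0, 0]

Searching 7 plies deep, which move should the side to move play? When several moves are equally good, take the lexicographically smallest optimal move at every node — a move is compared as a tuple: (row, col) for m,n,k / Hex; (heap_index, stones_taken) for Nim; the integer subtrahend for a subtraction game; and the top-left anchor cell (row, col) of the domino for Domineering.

X's best at [(0,2,0,0)]: h1:-2

ply 1, X at (0,2,0,0) | h1:-1=-1→(0,1,0,0); h1:-2=+1→(0,0,0,0)*
ply 2: (0,0,0,0) is terminal -1 (O); from (0,2,0,0) depth 7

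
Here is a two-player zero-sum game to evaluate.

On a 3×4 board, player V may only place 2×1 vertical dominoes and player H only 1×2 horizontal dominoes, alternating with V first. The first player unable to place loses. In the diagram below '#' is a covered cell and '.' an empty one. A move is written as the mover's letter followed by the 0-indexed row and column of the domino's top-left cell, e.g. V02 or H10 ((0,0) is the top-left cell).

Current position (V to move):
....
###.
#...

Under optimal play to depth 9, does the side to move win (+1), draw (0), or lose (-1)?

ply 1, V at ..../###./#... | V03=-1→...#/####/#...*; V13=-1→..../####/#..#
ply 2, H at ...#/####/#... | H00=+1→##.#/####/#...*; H01=+1→.###/####/#...; H21=+1→...#/####/###.; H22=+1→...#/####/#.##
ply 3: ##.#/####/#... is terminal -1 (V); from ..../###./#... depth 9

value(..../###./#..., V) = -1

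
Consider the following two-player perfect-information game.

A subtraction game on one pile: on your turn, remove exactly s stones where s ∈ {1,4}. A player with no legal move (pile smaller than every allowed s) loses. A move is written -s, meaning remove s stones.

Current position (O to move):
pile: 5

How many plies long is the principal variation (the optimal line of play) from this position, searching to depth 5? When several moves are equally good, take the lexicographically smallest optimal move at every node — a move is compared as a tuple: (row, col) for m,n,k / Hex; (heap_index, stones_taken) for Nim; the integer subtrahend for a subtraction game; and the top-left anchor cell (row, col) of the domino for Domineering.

PV length from [5]: 2 plies

p1 O@[5]: -1[4]-1* -4[1]-1
p2 X@[4]: -1[3]-1 -4[0]+1*
p3 O@[0] terminal -1; root [5] d5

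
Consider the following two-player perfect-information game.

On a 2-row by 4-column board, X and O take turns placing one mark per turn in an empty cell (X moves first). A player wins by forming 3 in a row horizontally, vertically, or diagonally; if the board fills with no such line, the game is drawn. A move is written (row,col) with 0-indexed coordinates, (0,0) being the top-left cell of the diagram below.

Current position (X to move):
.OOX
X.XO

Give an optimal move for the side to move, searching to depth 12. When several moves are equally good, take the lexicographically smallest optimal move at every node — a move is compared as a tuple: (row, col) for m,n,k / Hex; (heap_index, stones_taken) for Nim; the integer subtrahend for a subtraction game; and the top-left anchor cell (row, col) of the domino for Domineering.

X's best at [.OOX/X.XO]: (1,1)

[.OOX/X.XO] X move#1: (0,0):+0/XOOX/X.XO, (1,1):+1/.OOX/XXXO*
[.OOX/XXXO] end (terminal -1, O#2); searched .OOX/X.XO to 12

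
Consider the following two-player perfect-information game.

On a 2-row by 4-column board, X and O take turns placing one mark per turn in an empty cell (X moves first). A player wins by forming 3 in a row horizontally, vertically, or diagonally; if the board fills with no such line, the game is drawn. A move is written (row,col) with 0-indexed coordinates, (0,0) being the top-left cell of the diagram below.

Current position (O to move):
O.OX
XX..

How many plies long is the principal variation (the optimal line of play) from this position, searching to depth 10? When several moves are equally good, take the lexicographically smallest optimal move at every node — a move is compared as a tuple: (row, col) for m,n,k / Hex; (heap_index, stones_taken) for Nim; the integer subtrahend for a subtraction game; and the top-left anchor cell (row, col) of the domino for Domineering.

PV length from [O.OX/XX..]: 1 ply

ply 1, O at O.OX/XX.. | (0,1)=+1→OOOX/XX..*; (1,2)=+0→O.OX/XXO.; (1,3)=-1→O.OX/XX.O
ply 2: OOOX/XX.. is terminal -1 (X); from O.OX/XX.. depth 10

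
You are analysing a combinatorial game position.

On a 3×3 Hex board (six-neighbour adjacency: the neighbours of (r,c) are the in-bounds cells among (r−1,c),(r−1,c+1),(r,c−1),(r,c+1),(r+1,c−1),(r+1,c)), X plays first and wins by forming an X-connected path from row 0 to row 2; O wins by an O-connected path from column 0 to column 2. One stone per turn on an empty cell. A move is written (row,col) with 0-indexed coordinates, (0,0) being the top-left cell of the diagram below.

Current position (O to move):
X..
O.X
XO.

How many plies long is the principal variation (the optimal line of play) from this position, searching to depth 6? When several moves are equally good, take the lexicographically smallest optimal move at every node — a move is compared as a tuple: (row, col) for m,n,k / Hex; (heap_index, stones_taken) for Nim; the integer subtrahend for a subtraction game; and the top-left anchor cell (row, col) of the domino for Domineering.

PV length from [X../O.X/XO.]: 3 plies

ply 1, O at X../O.X/XO. | (0,1)=-1→XO./O.X/XO.; (0,2)=+1→X.O/O.X/XO.*; (1,1)=+1→X../OOX/XO.; (2,2)=-1→X../O.X/XOO
ply 2, X at X.O/O.X/XO. | (0,1)=-1→XXO/O.X/XO.*; (1,1)=-1→X.O/OXX/XO.; (2,2)=-1→X.O/O.X/XOX
ply 3, O at XXO/O.X/XO. | (1,1)=+1→XXO/OOX/XO.*; (2,2)=-1→XXO/O.X/XOO
ply 4: XXO/OOX/XO. is terminal -1 (X); from X../O.X/XO. depth 6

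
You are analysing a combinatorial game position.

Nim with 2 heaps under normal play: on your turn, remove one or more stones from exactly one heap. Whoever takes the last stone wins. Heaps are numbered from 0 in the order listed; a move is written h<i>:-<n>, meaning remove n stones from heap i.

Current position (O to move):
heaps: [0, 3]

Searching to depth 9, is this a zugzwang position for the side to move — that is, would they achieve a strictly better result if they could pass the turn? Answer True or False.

zugzwang((0,3), O) = False

ply 1, O at (0,3) | h1:-1=-1→(0,2); h1:-2=-1→(0,1); h1:-3=+1→(0,0)*
ply 2: (0,0) is terminal -1 (X); from (0,3) depth 9
pass branch (X moves first from the same position):
  | ply 1, X at (0,3) | h1:-1=-1→(0,2); h1:-2=-1→(0,1); h1:-3=+1→(0,0)*
  | ply 2: (0,0) is terminal -1 (O); from (0,3) depth 9
O moving scores +1; O passing scores -1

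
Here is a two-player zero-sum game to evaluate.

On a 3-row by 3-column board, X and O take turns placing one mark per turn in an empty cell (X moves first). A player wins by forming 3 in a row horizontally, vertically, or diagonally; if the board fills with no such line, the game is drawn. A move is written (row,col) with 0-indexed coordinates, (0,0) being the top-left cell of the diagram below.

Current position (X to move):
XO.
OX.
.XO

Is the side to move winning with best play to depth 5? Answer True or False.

X winning at [XO./OX./.XO]: False

ply 1, X at XO./OX./.XO | (0,2)=+0→XOX/OX./.XO*; (1,2)=+0→XO./OXX/.XO; (2,0)=+0→XO./OX./XXO
ply 2, O at XOX/OX./.XO | (1,2)=-1→XOX/OXO/.XO; (2,0)=+0→XOX/OX./OXO*
ply 3, X at XOX/OX./OXO | (1,2)=+0→XOX/OXX/OXO*
ply 4: XOX/OXX/OXO is terminal +0 (O); from XO./OX./.XO depth 5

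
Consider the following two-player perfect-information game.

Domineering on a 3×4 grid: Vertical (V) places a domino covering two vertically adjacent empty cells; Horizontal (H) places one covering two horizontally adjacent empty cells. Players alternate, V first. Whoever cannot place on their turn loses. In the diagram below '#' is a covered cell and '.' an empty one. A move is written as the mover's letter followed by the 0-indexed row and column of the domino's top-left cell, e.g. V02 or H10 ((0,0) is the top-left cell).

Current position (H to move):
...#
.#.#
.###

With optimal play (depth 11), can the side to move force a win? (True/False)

H winning at [...#/.#.#/.###]: False

ply 1, H at ...#/.#.#/.### | H00=-1→##.#/.#.#/.###*; H01=-1→.###/.#.#/.###
ply 2, V at ##.#/.#.#/.### | V02=+1→####/.###/.###*; V10=+1→##.#/##.#/####
ply 3: ####/.###/.### is terminal -1 (H); from ...#/.#.#/.### depth 11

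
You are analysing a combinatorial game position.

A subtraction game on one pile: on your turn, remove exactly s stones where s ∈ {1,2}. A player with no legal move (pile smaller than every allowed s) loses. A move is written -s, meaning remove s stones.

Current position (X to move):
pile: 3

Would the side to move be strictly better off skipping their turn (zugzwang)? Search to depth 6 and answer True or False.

[3] X move#1: -1:-1/2*, -2:-1/1
[2] O move#2: -1:-1/1, -2:+1/0*
[0] end (terminal -1, X#3); searched 3 to 6
suppose X passes — search the same position with O to move:
pass> [3] O move#1: -1:-1/2*, -2:-1/1
pass> [2] X move#2: -1:-1/1, -2:+1/0*
pass> [0] end (terminal -1, O#3); searched 3 to 6
for X: play -1, pass +1

zugzwang(3, X) = True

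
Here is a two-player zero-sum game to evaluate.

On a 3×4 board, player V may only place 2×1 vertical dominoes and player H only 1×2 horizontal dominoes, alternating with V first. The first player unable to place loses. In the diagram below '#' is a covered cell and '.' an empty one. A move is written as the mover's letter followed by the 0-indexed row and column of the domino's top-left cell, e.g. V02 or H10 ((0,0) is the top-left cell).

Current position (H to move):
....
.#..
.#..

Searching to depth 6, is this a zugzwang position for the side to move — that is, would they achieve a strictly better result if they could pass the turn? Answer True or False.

ply 1, H at ..../.#../.#.. | H00=-1→##../.#../.#..; H01=-1→.##./.#../.#..; H02=-1→..##/.#../.#..; H12=+1→..../.###/.#..*; H22=-1→..../.#../.###
ply 2, V at ..../.###/.#.. | V00=-1→#.../####/.#..*; V10=-1→..../####/##..
ply 3, H at #.../####/.#.. | H01=+1→###./####/.#..*; H02=+1→#.##/####/.#..; H22=+1→#.../####/.###
ply 4: ###./####/.#.. is terminal -1 (V); from ..../.#../.#.. depth 6
suppose H passes — search the same position with V to move:
pass> ply 1, V at ..../.#../.#.. | V00=-1→#.../##../.#..; V02=+1→..#./.##./.#..*; V03=+1→...#/.#.#/.#..; V10=-1→..../##../##..; V12=+1→..../.##./.##.; V13=+1→..../.#.#/.#.#
pass> ply 2, H at ..#./.##./.#.. | H00=-1→###./.##./.#..*; H22=-1→..#./.##./.###
pass> ply 3, V at ###./.##./.#.. | V03=+1→####/.###/.#..*; V10=+1→###./###./##..; V13=+1→###./.###/.#.#
pass> ply 4, H at ####/.###/.#.. | H22=-1→####/.###/.###*
pass> ply 5, V at ####/.###/.### | V10=+1→####/####/####*
pass> ply 6: ####/####/#### is terminal -1 (H); from ..../.#../.#.. depth 6
for H: play +1, pass -1

zugzwang(..../.#../.#.., H) = False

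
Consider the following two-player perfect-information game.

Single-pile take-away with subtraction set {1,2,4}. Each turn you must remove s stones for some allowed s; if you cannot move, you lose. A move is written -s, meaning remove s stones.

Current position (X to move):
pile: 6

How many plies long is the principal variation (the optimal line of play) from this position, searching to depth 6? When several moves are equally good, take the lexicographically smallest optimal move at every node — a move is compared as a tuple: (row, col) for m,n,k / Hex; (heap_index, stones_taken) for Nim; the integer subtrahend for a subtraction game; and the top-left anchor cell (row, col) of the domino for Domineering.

[6] X move#1: -1:-1/5*, -2:-1/4, -4:-1/2
[5] O move#2: -1:-1/4, -2:+1/3*, -4:-1/1
[3] X move#3: -1:-1/2*, -2:-1/1
[2] O move#4: -1:-1/1, -2:+1/0*
[0] end (terminal -1, X#5); searched 6 to 6

PV length from [6]: 4 plies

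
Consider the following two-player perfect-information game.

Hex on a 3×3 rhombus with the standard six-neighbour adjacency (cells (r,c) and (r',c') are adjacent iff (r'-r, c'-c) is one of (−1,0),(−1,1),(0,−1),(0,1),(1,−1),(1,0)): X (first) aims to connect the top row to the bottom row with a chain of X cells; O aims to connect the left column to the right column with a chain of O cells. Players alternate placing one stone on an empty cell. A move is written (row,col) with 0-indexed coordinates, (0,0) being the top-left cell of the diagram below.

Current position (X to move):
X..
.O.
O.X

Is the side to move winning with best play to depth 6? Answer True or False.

p1 X@[X../.O./O.X]: (0,1)[XX./.O./O.X]-1* (0,2)[X.X/.O./O.X]-1 (1,0)[X../XO./O.X]-1 (1,2)[X../.OX/O.X]-1 (2,1)[X../.O./OXX]-1
p2 O@[XX./.O./O.X]: (0,2)[XXO/.O./O.X]+1* (1,0)[XX./OO./O.X]+1 (1,2)[XX./.OO/O.X]+1 (2,1)[XX./.O./OOX]+1
p3 X@[XXO/.O./O.X] terminal -1; root [X../.O./O.X] d6

X winning at [X../.O./O.X]: False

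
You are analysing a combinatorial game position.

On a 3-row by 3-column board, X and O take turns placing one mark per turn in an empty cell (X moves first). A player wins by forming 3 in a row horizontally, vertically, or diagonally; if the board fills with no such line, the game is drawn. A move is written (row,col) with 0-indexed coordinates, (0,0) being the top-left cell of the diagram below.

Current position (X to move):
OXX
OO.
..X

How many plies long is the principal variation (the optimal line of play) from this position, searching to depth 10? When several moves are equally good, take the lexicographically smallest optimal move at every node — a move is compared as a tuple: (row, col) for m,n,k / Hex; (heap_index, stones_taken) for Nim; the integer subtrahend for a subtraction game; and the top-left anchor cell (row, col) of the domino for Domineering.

PV length from [OXX/OO./..X]: 1 ply

p1 X@[OXX/OO./..X]: (1,2)[OXX/OOX/..X]+1* (2,0)[OXX/OO./X.X]-1 (2,1)[OXX/OO./.XX]-1
p2 O@[OXX/OOX/..X] terminal -1; root [OXX/OO./..X] d10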